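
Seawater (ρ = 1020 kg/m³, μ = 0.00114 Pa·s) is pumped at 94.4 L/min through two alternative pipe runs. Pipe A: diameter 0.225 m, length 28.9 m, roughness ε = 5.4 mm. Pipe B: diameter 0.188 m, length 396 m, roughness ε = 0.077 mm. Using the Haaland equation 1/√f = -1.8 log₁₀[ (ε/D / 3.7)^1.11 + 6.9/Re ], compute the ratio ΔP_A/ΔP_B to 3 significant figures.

Pipe A: V = Q/A = 0.001573/0.03976 = 0.03957 m/s; Re = 7966; ε/D = 0.024; Haaland → f = 0.05647; ΔP_A = f(L/D)(ρV²/2) = 5.792 Pa.
Pipe B: V = Q/A = 0.001573/0.02776 = 0.05668 m/s; Re = 9534; ε/D = 0.00041; Haaland → f = 0.03177; ΔP_B = f(L/D)(ρV²/2) = 109.6 Pa.
ΔP_A/ΔP_B = 5.792/109.6 = 0.0528.

ΔP_A/ΔP_B ≈ 0.0528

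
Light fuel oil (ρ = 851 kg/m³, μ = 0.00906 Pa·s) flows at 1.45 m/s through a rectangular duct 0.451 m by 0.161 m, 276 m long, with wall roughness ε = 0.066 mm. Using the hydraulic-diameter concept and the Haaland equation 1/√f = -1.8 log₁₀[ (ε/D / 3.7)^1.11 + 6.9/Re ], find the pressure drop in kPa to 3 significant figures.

ΔP ≈ 24.5 kPa

Hydraulic diameter D_h = 4A/P = 4·(0.451·0.161)/(2·(0.451+0.161)) = 0.2904/1.224 = 0.2373 m.
Re = ρVD_h/μ = 851·1.45·0.2373/0.00906 = 3.232e+04.
ε/D_h = 6.6e-05/0.2373 = 0.000278; Haaland gives 1/√f = -1.8 log₁₀[2.65e-05+0.000214] = 6.516, so f = 0.02355.
ΔP = f(L/D_h)(ρV²/2) = 0.02355·276/0.2373·894.6 = 2.451e+04 Pa.
ΔP = 24.5 kPa.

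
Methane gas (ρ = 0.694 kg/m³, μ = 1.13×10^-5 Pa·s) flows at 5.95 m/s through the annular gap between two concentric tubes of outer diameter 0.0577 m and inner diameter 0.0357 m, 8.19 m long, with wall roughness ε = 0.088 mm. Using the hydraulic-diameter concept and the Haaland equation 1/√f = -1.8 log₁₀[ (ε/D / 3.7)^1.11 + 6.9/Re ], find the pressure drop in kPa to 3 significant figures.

Hydraulic diameter D_h = 4A/P = D_o - D_i = 0.0577 - 0.0357 = 0.022 m.
Re = ρVD_h/μ = 0.694·5.95·0.022/1.13e-05 = 8039.
ε/D_h = 8.8e-05/0.022 = 0.004; Haaland gives 1/√f = -1.8 log₁₀[0.00051+0.000858] = 5.155, so f = 0.03763.
ΔP = f(L/D_h)(ρV²/2) = 0.03763·8.19/0.022·12.28 = 172.1 Pa.
ΔP = 0.172 kPa.

ΔP ≈ 0.172 kPa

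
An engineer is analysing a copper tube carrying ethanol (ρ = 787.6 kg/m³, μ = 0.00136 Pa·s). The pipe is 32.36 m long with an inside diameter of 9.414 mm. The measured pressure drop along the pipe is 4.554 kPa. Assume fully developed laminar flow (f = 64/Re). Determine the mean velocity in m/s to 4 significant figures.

For laminar flow, f = 64/Re with Re = ρVD/μ, so Darcy-Weisbach reduces to ΔP = 32μLV/D². Solving for V: V = ΔP·D²/(32μL) = 4554·(0.009414)²/(32·0.00136·32.36) = 0.2866 m/s.
Check: Re = ρVD/μ = 787.6·0.2866·0.009414/0.00136 = 1562 < 2300, so the laminar assumption holds.

V ≈ 0.2866 m/s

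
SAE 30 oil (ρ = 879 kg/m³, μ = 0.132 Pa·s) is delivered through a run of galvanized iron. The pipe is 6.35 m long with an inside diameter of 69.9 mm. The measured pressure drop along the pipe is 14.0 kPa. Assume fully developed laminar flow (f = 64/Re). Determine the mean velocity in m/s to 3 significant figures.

V ≈ 2.55 m/s

For laminar flow, f = 64/Re with Re = ρVD/μ, so Darcy-Weisbach reduces to ΔP = 32μLV/D². Solving for V: V = ΔP·D²/(32μL) = 1.4e+04·(0.0699)²/(32·0.132·6.35) = 2.55 m/s.
Check: Re = ρVD/μ = 879·2.55·0.0699/0.132 = 1187 < 2300, so the laminar assumption holds.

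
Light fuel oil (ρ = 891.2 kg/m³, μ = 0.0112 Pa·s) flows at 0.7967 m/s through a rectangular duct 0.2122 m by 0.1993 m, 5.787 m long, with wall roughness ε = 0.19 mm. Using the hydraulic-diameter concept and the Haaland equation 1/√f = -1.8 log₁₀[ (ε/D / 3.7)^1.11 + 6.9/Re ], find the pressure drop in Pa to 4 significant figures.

ΔP ≈ 239.9 Pa

Hydraulic diameter D_h = 4A/P = 4·(0.2122·0.1993)/(2·(0.2122+0.1993)) = 0.1692/0.823 = 0.2055 m.
Re = ρVD_h/μ = 891.2·0.7967·0.2055/0.0112 = 1.303e+04.
ε/D_h = 0.00019/0.2055 = 0.000924; Haaland gives 1/√f = -1.8 log₁₀[0.0001+0.00053] = 5.761, so f = 0.03013.
ΔP = f(L/D_h)(ρV²/2) = 0.03013·5.787/0.2055·282.8 = 239.9 Pa.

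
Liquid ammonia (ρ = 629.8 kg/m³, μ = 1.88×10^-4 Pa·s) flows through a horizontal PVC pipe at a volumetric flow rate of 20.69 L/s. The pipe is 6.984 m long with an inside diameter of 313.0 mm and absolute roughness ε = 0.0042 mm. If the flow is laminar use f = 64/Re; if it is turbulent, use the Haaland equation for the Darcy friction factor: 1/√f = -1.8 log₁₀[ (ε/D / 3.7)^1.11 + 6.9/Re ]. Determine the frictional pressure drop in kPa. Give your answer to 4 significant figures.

ΔP ≈ 0.007425 kPa

Q = 20.69 L/s = 20.69/1000 = 0.02069 m³/s.
Cross-sectional area A = πD²/4 = π(0.313)²/4 = 0.07694 m²; mean velocity V = Q/A = 0.02069/0.07694 = 0.2689 m/s.
Reynolds number Re = ρVD/μ = 629.8 · 0.2689 · 0.313 / 0.000188 = 2.819e+05.
Re > 4000 → turbulent. Relative roughness ε/D = 4.2e-06/0.313 = 1.34e-05. Haaland: 1/√f = -1.8 log₁₀[(1.34e-05/3.7)^1.11 + 6.9/2.819e+05] = -1.8 log₁₀[9.14e-07 + 2.45e-05] = 8.272, so f = 0.01462.
Darcy-Weisbach: ΔP = f(L/D)(ρV²/2) = 0.01462·(6.984/0.313)·(629.8·0.2689²/2) = 0.01462·22.31·22.77 = 7.425 Pa.
ΔP = 7.425 Pa = 0.007425 kPa.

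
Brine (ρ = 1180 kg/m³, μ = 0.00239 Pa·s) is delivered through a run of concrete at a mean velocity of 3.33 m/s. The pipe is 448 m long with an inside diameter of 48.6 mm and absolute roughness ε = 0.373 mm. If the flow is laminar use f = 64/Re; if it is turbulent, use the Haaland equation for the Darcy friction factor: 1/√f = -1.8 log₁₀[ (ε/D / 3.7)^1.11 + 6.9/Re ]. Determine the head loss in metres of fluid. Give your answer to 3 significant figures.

Reynolds number Re = ρVD/μ = 1180 · 3.33 · 0.0486 / 0.00239 = 7.99e+04.
Re > 4000 → turbulent. Relative roughness ε/D = 0.000373/0.0486 = 0.00767. Haaland: 1/√f = -1.8 log₁₀[(0.00767/3.7)^1.11 + 6.9/7.99e+04] = -1.8 log₁₀[0.00105 + 8.64e-05] = 5.299, so f = 0.03561.
Darcy-Weisbach: ΔP = f(L/D)(ρV²/2) = 0.03561·(448/0.0486)·(1180·3.33²/2) = 0.03561·9218·6542 = 2.148e+06 Pa.
Head loss h_f = ΔP/(ρg) = 2.148e+06/(1180·9.81) = 186 m.

h_f ≈ 186 m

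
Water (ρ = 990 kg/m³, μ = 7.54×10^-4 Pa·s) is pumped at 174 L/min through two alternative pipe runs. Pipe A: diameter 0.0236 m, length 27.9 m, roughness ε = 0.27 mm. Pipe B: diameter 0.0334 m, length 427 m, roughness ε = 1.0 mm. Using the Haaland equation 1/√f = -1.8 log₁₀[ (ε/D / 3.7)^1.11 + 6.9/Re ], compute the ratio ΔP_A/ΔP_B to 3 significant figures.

ΔP_A/ΔP_B ≈ 0.258

Pipe A: V = Q/A = 0.0029/0.0004374 = 6.63 m/s; Re = 2.054e+05; ε/D = 0.0114; Haaland → f = 0.04002; ΔP_A = f(L/D)(ρV²/2) = 1.029e+06 Pa.
Pipe B: V = Q/A = 0.0029/0.0008762 = 3.31 m/s; Re = 1.452e+05; ε/D = 0.0299; Haaland → f = 0.05745; ΔP_B = f(L/D)(ρV²/2) = 3.983e+06 Pa.
ΔP_A/ΔP_B = 1.029e+06/3.983e+06 = 0.258.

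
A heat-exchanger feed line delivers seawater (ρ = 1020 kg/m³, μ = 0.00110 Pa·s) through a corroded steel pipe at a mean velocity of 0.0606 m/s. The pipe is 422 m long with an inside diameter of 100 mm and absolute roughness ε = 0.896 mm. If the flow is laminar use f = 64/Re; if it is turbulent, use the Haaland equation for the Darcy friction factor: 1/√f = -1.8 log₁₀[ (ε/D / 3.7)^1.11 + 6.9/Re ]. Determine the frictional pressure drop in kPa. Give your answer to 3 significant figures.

ΔP ≈ 0.359 kPa

Reynolds number Re = ρVD/μ = 1020 · 0.0606 · 0.1 / 0.0011 = 5619.
Re > 4000 → turbulent. Relative roughness ε/D = 0.000896/0.1 = 0.00896. Haaland: 1/√f = -1.8 log₁₀[(0.00896/3.7)^1.11 + 6.9/5619] = -1.8 log₁₀[0.00125 + 0.00123] = 4.691, so f = 0.04544.
Darcy-Weisbach: ΔP = f(L/D)(ρV²/2) = 0.04544·(422/0.1)·(1020·0.0606²/2) = 0.04544·4220·1.873 = 359.1 Pa.
ΔP = 359.1 Pa = 0.359 kPa.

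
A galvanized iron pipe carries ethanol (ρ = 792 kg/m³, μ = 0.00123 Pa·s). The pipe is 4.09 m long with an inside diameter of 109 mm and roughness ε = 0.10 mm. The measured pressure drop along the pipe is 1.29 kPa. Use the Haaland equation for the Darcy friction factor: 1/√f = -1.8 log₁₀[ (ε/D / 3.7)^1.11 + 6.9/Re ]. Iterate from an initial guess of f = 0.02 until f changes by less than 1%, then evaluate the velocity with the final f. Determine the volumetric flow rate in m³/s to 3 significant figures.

Rearranging Darcy-Weisbach: V = √(2·ΔP·D/(f·L·ρ)). With ε/D = 0.0001/0.109 = 0.000917, iterate starting from f = 0.02:
  f = 0.02 → V = √(2·1290·0.109/(0.02·4.09·792)) = 2.083 m/s; Re = ρVD/μ = 1.462e+05; f → 0.021
  f = 0.021 → V = 2.033 m/s; Re = 1.427e+05; f → 0.02104
Converged (Δf/f < 1%). With the final f = 0.02104: V = √(2·1290·0.109/(0.02104·4.09·792)) = 2.031 m/s.
Q = V·A = 2.031·(π/4·0.109²) = 0.01896 m³/s = 0.0190 m³/s.

Q ≈ 0.0190 m³/s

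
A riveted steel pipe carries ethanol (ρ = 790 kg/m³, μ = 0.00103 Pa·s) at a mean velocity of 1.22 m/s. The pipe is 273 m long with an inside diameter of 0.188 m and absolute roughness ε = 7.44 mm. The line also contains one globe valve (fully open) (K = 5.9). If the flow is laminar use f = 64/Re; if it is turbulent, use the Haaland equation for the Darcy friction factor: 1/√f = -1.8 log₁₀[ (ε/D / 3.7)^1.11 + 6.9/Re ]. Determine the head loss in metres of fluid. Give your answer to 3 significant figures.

h_f ≈ 7.57 m

Reynolds number Re = ρVD/μ = 790 · 1.22 · 0.188 / 0.00103 = 1.759e+05.
Re > 4000 → turbulent. Relative roughness ε/D = 0.00744/0.188 = 0.0396. Haaland: 1/√f = -1.8 log₁₀[(0.0396/3.7)^1.11 + 6.9/1.759e+05] = -1.8 log₁₀[0.00649 + 3.92e-05] = 3.933, so f = 0.06465.
Total minor-loss coefficient ΣK = 1·5.9 = 5.9.
ΔP = [f·L/D + ΣK]·(ρV²/2) = [0.06465·273/0.188 + 5.9]·(790·1.22²/2) = [93.88 + 5.9]·587.9 = 5.866e+04 Pa.
Head loss h_f = ΔP/(ρg) = 5.866e+04/(790·9.81) = 7.57 m.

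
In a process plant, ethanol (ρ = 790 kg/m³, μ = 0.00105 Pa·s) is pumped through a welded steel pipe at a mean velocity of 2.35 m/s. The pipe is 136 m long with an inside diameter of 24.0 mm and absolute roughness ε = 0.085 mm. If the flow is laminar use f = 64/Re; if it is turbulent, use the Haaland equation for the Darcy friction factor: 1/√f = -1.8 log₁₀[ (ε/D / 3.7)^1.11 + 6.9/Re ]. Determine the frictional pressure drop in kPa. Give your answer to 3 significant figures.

Reynolds number Re = ρVD/μ = 790 · 2.35 · 0.024 / 0.00105 = 4.243e+04.
Re > 4000 → turbulent. Relative roughness ε/D = 8.5e-05/0.024 = 0.00354. Haaland: 1/√f = -1.8 log₁₀[(0.00354/3.7)^1.11 + 6.9/4.243e+04] = -1.8 log₁₀[0.000446 + 0.000163] = 5.789, so f = 0.02984.
Darcy-Weisbach: ΔP = f(L/D)(ρV²/2) = 0.02984·(136/0.024)·(790·2.35²/2) = 0.02984·5667·2181 = 3.689e+05 Pa.
ΔP = 3.689e+05 Pa = 369 kPa.

ΔP ≈ 369 kPa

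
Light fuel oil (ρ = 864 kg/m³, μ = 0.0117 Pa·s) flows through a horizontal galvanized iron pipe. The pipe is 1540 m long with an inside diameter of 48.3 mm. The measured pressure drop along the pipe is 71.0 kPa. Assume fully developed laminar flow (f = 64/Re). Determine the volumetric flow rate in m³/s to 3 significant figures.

Q ≈ 5.26×10^-4 m³/s

For laminar flow, f = 64/Re with Re = ρVD/μ, so Darcy-Weisbach reduces to ΔP = 32μLV/D². Solving for V: V = ΔP·D²/(32μL) = 7.1e+04·(0.0483)²/(32·0.0117·1540) = 0.2873 m/s.
Check: Re = ρVD/μ = 864·0.2873·0.0483/0.0117 = 1025 < 2300, so the laminar assumption holds.
Q = V·A = 0.2873·(π/4·0.0483²) = 0.0005264 m³/s = 5.26×10^-4 m³/s.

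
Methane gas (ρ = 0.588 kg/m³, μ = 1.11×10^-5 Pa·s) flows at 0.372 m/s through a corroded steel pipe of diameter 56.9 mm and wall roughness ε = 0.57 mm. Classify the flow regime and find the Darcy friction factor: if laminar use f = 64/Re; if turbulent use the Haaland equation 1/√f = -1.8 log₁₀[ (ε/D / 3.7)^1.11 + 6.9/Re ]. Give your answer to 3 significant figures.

f ≈ 0.0571

Re = ρVD/μ = 0.588·0.372·0.0569/1.11e-05 = 1121.
Re < 2300 → laminar, so f = 64/Re = 0.05708 (roughness is irrelevant in laminar flow).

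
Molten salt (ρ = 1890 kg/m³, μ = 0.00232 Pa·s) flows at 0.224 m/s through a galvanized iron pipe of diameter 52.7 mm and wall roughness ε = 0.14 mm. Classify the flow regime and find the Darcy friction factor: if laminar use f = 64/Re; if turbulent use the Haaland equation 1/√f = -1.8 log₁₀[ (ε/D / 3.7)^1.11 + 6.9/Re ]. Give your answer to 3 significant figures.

f ≈ 0.0347

Re = ρVD/μ = 1890·0.224·0.0527/0.00232 = 9617.
Re > 4000 → turbulent. ε/D = 0.00014/0.0527 = 0.00266; Haaland: 1/√f = -1.8 log₁₀[0.000324 + 0.000717] = 5.368, so f = 0.0347.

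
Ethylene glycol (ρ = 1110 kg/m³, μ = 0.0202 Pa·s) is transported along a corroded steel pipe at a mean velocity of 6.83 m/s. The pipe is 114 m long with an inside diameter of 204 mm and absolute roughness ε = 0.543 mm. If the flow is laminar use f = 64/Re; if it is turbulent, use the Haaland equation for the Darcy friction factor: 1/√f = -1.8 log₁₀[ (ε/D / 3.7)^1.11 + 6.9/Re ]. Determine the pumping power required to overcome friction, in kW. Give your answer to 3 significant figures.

Reynolds number Re = ρVD/μ = 1110 · 6.83 · 0.204 / 0.0202 = 7.656e+04.
Re > 4000 → turbulent. Relative roughness ε/D = 0.000543/0.204 = 0.00266. Haaland: 1/√f = -1.8 log₁₀[(0.00266/3.7)^1.11 + 6.9/7.656e+04] = -1.8 log₁₀[0.000325 + 9.01e-05] = 6.088, so f = 0.02698.
Darcy-Weisbach: ΔP = f(L/D)(ρV²/2) = 0.02698·(114/0.204)·(1110·6.83²/2) = 0.02698·558.8·2.589e+04 = 3.903e+05 Pa.
Q = V·A = 6.83·0.03269 = 0.2232 m³/s.
Pumping power P = QΔP = 0.2232·3.903e+05 = 87140 W = 87.1 kW.

P ≈ 87.1 kW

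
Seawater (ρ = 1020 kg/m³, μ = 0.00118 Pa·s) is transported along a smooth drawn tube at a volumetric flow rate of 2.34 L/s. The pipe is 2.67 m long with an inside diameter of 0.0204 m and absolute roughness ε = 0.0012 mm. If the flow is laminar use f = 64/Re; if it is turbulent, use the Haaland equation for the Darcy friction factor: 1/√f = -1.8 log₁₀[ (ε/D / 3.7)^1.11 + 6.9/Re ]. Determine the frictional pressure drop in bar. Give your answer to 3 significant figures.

ΔP ≈ 0.591 bar

Q = 2.34 L/s = 2.34/1000 = 0.00234 m³/s.
Cross-sectional area A = πD²/4 = π(0.0204)²/4 = 0.0003269 m²; mean velocity V = Q/A = 0.00234/0.0003269 = 7.159 m/s.
Reynolds number Re = ρVD/μ = 1020 · 7.159 · 0.0204 / 0.00118 = 1.262e+05.
Re > 4000 → turbulent. Relative roughness ε/D = 1.2e-06/0.0204 = 5.88e-05. Haaland: 1/√f = -1.8 log₁₀[(5.88e-05/3.7)^1.11 + 6.9/1.262e+05] = -1.8 log₁₀[4.72e-06 + 5.47e-05] = 7.608, so f = 0.01728.
Darcy-Weisbach: ΔP = f(L/D)(ρV²/2) = 0.01728·(2.67/0.0204)·(1020·7.159²/2) = 0.01728·130.9·2.614e+04 = 5.911e+04 Pa.
ΔP = 5.911e+04 Pa = 0.591 bar.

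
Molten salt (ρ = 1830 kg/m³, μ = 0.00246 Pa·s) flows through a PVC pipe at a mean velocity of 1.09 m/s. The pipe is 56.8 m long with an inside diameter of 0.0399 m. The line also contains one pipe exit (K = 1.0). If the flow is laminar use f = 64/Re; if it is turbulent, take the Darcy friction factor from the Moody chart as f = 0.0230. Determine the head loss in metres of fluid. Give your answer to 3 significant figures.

h_f ≈ 2.04 m

Reynolds number Re = ρVD/μ = 1830 · 1.09 · 0.0399 / 0.00246 = 3.235e+04.
Re > 4000 → turbulent; use the Moody-chart value f = 0.0230.
Total minor-loss coefficient ΣK = 1·1 = 1.
ΔP = [f·L/D + ΣK]·(ρV²/2) = [0.023·56.8/0.0399 + 1]·(1830·1.09²/2) = [32.74 + 1]·1087 = 3.668e+04 Pa.
Head loss h_f = ΔP/(ρg) = 3.668e+04/(1830·9.81) = 2.04 m.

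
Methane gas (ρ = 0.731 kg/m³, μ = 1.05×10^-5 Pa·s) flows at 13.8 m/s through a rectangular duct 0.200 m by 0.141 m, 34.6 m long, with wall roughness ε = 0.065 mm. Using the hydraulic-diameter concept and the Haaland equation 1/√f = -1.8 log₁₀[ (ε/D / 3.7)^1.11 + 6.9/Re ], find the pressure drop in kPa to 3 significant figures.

ΔP ≈ 0.269 kPa

Hydraulic diameter D_h = 4A/P = 4·(0.2·0.141)/(2·(0.2+0.141)) = 0.1128/0.682 = 0.1654 m.
Re = ρVD_h/μ = 0.731·13.8·0.1654/1.05e-05 = 1.589e+05.
ε/D_h = 6.5e-05/0.1654 = 0.000393; Haaland gives 1/√f = -1.8 log₁₀[3.88e-05+4.34e-05] = 7.353, so f = 0.0185.
ΔP = f(L/D_h)(ρV²/2) = 0.0185·34.6/0.1654·69.61 = 269.3 Pa.
ΔP = 0.269 kPa.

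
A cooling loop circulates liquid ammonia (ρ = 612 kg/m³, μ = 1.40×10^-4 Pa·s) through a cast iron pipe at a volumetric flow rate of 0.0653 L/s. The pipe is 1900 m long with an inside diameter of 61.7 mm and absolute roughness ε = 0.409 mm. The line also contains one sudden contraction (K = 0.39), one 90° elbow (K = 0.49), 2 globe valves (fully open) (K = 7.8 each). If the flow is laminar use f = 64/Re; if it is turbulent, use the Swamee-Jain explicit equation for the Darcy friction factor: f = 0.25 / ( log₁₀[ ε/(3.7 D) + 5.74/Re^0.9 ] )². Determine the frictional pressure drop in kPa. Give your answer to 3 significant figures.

Q = 0.0653 L/s = 0.0653/1000 = 6.53e-05 m³/s.
Cross-sectional area A = πD²/4 = π(0.0617)²/4 = 0.00299 m²; mean velocity V = Q/A = 6.53e-05/0.00299 = 0.02184 m/s.
Reynolds number Re = ρVD/μ = 612 · 0.02184 · 0.0617 / 0.00014 = 5891.
Re > 4000 → turbulent. Relative roughness ε/D = 0.000409/0.0617 = 0.00663. Swamee-Jain: f = 0.25/(log₁₀[0.00663/3.7 + 5.74/5891^0.9])² = 0.25/(log₁₀[0.00179 + 0.00232])² = 0.25/(-2.386)² = 0.04392.
Total minor-loss coefficient ΣK = 1·0.39 + 1·0.49 + 2·7.8 = 16.5.
ΔP = [f·L/D + ΣK]·(ρV²/2) = [0.04392·1900/0.0617 + 16.5]·(612·0.02184²/2) = [1352 + 16.5]·0.146 = 199.8 Pa.
ΔP = 199.8 Pa = 0.200 kPa.

ΔP ≈ 0.200 kPa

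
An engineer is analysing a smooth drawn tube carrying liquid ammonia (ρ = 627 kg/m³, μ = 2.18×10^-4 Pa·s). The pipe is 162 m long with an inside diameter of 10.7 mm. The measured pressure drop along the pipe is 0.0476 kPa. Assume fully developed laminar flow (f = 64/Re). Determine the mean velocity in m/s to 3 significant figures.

V ≈ 0.00482 m/s

For laminar flow, f = 64/Re with Re = ρVD/μ, so Darcy-Weisbach reduces to ΔP = 32μLV/D². Solving for V: V = ΔP·D²/(32μL) = 47.6·(0.0107)²/(32·0.000218·162) = 0.004822 m/s.
Check: Re = ρVD/μ = 627·0.004822·0.0107/0.000218 = 148.4 < 2300, so the laminar assumption holds.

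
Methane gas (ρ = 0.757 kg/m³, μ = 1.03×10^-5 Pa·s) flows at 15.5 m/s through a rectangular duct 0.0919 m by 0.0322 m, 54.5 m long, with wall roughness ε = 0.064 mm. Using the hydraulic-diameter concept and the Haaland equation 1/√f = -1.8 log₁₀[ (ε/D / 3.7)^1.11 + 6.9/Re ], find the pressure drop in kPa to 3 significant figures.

ΔP ≈ 2.54 kPa

Hydraulic diameter D_h = 4A/P = 4·(0.0919·0.0322)/(2·(0.0919+0.0322)) = 0.01184/0.2482 = 0.04769 m.
Re = ρVD_h/μ = 0.757·15.5·0.04769/1.03e-05 = 5.433e+04.
ε/D_h = 6.4e-05/0.04769 = 0.00134; Haaland gives 1/√f = -1.8 log₁₀[0.000152+0.000127] = 6.399, so f = 0.02442.
ΔP = f(L/D_h)(ρV²/2) = 0.02442·54.5/0.04769·90.93 = 2538 Pa.
ΔP = 2.54 kPa.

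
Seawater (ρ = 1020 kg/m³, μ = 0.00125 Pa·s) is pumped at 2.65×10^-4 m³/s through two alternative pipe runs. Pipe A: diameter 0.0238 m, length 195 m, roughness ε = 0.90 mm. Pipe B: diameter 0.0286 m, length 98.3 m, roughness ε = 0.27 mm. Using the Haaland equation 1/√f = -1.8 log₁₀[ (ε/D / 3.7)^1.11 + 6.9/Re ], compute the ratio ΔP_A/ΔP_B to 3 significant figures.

Pipe A: V = Q/A = 0.000265/0.0004449 = 0.5957 m/s; Re = 1.157e+04; ε/D = 0.0378; Haaland → f = 0.06558; ΔP_A = f(L/D)(ρV²/2) = 9.723e+04 Pa.
Pipe B: V = Q/A = 0.000265/0.0006424 = 0.4125 m/s; Re = 9627; ε/D = 0.00944; Haaland → f = 0.04264; ΔP_B = f(L/D)(ρV²/2) = 1.272e+04 Pa.
ΔP_A/ΔP_B = 9.723e+04/1.272e+04 = 7.64.

ΔP_A/ΔP_B ≈ 7.64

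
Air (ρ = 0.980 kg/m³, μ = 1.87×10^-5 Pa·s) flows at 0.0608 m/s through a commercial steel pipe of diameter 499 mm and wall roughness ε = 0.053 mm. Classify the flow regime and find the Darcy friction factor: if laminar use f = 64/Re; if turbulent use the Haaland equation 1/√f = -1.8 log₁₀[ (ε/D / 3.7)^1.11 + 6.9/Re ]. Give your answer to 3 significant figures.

f ≈ 0.0403

Re = ρVD/μ = 0.98·0.0608·0.499/1.87e-05 = 1590.
Re < 2300 → laminar, so f = 64/Re = 0.04025 (roughness is irrelevant in laminar flow).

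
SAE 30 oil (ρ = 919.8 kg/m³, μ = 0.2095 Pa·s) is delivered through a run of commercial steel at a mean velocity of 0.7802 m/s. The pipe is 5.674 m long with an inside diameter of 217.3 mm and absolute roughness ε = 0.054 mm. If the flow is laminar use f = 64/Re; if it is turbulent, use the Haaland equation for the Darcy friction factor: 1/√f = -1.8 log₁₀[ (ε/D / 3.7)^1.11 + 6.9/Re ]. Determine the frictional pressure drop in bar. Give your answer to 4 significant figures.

ΔP ≈ 0.006285 bar

Reynolds number Re = ρVD/μ = 919.8 · 0.7802 · 0.2173 / 0.209 = 744.3.
Re < 2300 → laminar flow, so f = 64/Re = 64/744.3 = 0.08598 (the turbulent correlation is not needed).
Darcy-Weisbach: ΔP = f(L/D)(ρV²/2) = 0.08598·(5.674/0.2173)·(919.8·0.7802²/2) = 0.08598·26.11·279.9 = 628.5 Pa.
ΔP = 628.5 Pa = 0.006285 bar.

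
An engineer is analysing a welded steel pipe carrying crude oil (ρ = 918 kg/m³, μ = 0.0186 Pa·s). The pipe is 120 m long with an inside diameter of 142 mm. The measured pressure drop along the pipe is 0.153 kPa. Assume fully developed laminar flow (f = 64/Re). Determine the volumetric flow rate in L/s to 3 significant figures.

For laminar flow, f = 64/Re with Re = ρVD/μ, so Darcy-Weisbach reduces to ΔP = 32μLV/D². Solving for V: V = ΔP·D²/(32μL) = 153·(0.142)²/(32·0.0186·120) = 0.04319 m/s.
Check: Re = ρVD/μ = 918·0.04319·0.142/0.0186 = 302.7 < 2300, so the laminar assumption holds.
Q = V·A = 0.04319·(π/4·0.142²) = 0.0006841 m³/s = 0.684 L/s.

Q ≈ 0.684 L/s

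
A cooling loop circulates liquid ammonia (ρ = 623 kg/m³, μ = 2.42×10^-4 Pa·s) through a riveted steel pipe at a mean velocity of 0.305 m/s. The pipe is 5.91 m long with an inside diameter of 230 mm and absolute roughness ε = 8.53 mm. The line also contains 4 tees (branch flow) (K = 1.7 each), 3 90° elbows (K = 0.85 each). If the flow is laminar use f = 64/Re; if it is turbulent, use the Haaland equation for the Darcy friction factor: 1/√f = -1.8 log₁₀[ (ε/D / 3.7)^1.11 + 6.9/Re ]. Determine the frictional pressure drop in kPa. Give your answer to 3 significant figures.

ΔP ≈ 0.318 kPa

Reynolds number Re = ρVD/μ = 623 · 0.305 · 0.23 / 0.000242 = 1.806e+05.
Re > 4000 → turbulent. Relative roughness ε/D = 0.00853/0.23 = 0.0371. Haaland: 1/√f = -1.8 log₁₀[(0.0371/3.7)^1.11 + 6.9/1.806e+05] = -1.8 log₁₀[0.00604 + 3.82e-05] = 3.989, so f = 0.06284.
Total minor-loss coefficient ΣK = 4·1.7 + 3·0.85 = 9.35.
ΔP = [f·L/D + ΣK]·(ρV²/2) = [0.06284·5.91/0.23 + 9.35]·(623·0.305²/2) = [1.615 + 9.35]·28.98 = 317.7 Pa.
ΔP = 317.7 Pa = 0.318 kPa.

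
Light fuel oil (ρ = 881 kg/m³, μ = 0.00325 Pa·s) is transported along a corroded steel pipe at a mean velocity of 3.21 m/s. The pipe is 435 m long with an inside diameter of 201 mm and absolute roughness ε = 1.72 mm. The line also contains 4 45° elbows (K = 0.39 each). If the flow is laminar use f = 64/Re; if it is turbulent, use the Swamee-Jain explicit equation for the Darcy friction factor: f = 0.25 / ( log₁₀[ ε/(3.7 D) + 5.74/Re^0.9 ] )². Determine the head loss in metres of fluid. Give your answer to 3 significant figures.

h_f ≈ 42.3 m

Reynolds number Re = ρVD/μ = 881 · 3.21 · 0.201 / 0.00325 = 1.749e+05.
Re > 4000 → turbulent. Relative roughness ε/D = 0.00172/0.201 = 0.00856. Swamee-Jain: f = 0.25/(log₁₀[0.00856/3.7 + 5.74/1.749e+05^0.9])² = 0.25/(log₁₀[0.00231 + 0.00011])² = 0.25/(-2.616)² = 0.03654.
Total minor-loss coefficient ΣK = 4·0.39 = 1.56.
ΔP = [f·L/D + ΣK]·(ρV²/2) = [0.03654·435/0.201 + 1.56]·(881·3.21²/2) = [79.08 + 1.56]·4539 = 3.66e+05 Pa.
Head loss h_f = ΔP/(ρg) = 3.66e+05/(881·9.81) = 42.3 m.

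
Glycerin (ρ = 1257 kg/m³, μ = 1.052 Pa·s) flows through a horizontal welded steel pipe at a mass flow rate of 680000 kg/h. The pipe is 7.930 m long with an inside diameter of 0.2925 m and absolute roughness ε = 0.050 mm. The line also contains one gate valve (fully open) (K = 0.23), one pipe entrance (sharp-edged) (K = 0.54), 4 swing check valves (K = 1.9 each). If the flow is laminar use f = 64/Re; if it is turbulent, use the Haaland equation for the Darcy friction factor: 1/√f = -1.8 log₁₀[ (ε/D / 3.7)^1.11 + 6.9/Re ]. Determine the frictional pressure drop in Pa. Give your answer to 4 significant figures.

ṁ = 680000 kg/h = 680000/3600 = 188.9 kg/s.
A = πD²/4 = π(0.2925)²/4 = 0.0672 m²; mean velocity V = ṁ/(ρA) = 188.9/(1257 · 0.0672) = 2.236 m/s.
Reynolds number Re = ρVD/μ = 1257 · 2.236 · 0.2925 / 1.05 = 781.6.
Re < 2300 → laminar flow, so f = 64/Re = 64/781.6 = 0.08189 (the turbulent correlation is not needed).
Total minor-loss coefficient ΣK = 1·0.23 + 1·0.54 + 4·1.9 = 8.37.
ΔP = [f·L/D + ΣK]·(ρV²/2) = [0.08189·7.93/0.2925 + 8.37]·(1257·2.236²/2) = [2.22 + 8.37]·3143 = 3.329e+04 Pa.

ΔP ≈ 33290 Pa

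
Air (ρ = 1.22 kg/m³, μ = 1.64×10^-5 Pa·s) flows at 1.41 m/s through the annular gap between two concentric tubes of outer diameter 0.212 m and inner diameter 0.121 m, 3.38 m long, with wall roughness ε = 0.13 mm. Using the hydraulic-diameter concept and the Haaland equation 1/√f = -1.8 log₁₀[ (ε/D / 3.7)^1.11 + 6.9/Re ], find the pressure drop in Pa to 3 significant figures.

ΔP ≈ 1.49 Pa

Hydraulic diameter D_h = 4A/P = D_o - D_i = 0.212 - 0.121 = 0.091 m.
Re = ρVD_h/μ = 1.22·1.41·0.091/1.64e-05 = 9545.
ε/D_h = 0.00013/0.091 = 0.00143; Haaland gives 1/√f = -1.8 log₁₀[0.000163+0.000723] = 5.495, so f = 0.03312.
ΔP = f(L/D_h)(ρV²/2) = 0.03312·3.38/0.091·1.213 = 1.492 Pa.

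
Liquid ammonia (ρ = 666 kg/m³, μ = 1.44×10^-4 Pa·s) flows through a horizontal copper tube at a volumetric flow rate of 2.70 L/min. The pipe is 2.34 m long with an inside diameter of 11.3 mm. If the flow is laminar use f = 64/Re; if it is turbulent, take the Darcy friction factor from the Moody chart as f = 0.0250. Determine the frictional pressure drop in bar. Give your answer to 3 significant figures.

ΔP ≈ 0.00347 bar

Q = 2.70 L/min = 2.70/60000 = 4.5e-05 m³/s.
Cross-sectional area A = πD²/4 = π(0.0113)²/4 = 0.0001003 m²; mean velocity V = Q/A = 4.5e-05/0.0001003 = 0.4487 m/s.
Reynolds number Re = ρVD/μ = 666 · 0.4487 · 0.0113 / 0.000144 = 2.345e+04.
Re > 4000 → turbulent; use the Moody-chart value f = 0.0250.
Darcy-Weisbach: ΔP = f(L/D)(ρV²/2) = 0.025·(2.34/0.0113)·(666·0.4487²/2) = 0.025·207.1·67.05 = 347.1 Pa.
ΔP = 347.1 Pa = 0.00347 bar.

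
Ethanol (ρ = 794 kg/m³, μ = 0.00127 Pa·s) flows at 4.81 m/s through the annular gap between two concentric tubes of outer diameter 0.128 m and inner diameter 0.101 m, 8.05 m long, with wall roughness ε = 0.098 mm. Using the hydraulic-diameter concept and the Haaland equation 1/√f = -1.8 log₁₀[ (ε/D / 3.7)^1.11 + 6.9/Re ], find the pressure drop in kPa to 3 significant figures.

ΔP ≈ 79.3 kPa

Hydraulic diameter D_h = 4A/P = D_o - D_i = 0.128 - 0.101 = 0.027 m.
Re = ρVD_h/μ = 794·4.81·0.027/0.00127 = 8.119e+04.
ε/D_h = 9.8e-05/0.027 = 0.00363; Haaland gives 1/√f = -1.8 log₁₀[0.000458+8.5e-05] = 5.878, so f = 0.02895.
ΔP = f(L/D_h)(ρV²/2) = 0.02895·8.05/0.027·9185 = 7.927e+04 Pa.
ΔP = 79.3 kPa.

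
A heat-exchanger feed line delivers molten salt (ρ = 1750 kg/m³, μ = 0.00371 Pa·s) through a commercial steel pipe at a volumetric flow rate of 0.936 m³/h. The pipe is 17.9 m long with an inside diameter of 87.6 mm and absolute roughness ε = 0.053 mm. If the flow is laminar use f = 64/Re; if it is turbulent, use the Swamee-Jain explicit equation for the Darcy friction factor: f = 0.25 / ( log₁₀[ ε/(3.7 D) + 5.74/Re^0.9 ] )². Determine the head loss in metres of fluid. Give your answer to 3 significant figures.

h_f ≈ 6.96×10^-4 m

Q = 0.936 m³/h = 0.936/3600 = 0.00026 m³/s.
Cross-sectional area A = πD²/4 = π(0.0876)²/4 = 0.006027 m²; mean velocity V = Q/A = 0.00026/0.006027 = 0.04314 m/s.
Reynolds number Re = ρVD/μ = 1750 · 0.04314 · 0.0876 / 0.00371 = 1783.
Re < 2300 → laminar flow, so f = 64/Re = 64/1783 = 0.0359 (the turbulent correlation is not needed).
Darcy-Weisbach: ΔP = f(L/D)(ρV²/2) = 0.0359·(17.9/0.0876)·(1750·0.04314²/2) = 0.0359·204.3·1.628 = 11.95 Pa.
Head loss h_f = ΔP/(ρg) = 11.95/(1750·9.81) = 6.96×10^-4 m.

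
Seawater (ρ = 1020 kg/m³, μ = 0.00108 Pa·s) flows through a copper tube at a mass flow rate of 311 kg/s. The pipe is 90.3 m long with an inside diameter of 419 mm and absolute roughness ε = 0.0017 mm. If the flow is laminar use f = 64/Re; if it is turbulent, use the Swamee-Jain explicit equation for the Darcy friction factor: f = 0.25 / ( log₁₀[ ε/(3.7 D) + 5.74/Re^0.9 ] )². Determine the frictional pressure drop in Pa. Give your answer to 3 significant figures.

A = πD²/4 = π(0.419)²/4 = 0.1379 m²; mean velocity V = ṁ/(ρA) = 311/(1020 · 0.1379) = 2.211 m/s.
Reynolds number Re = ρVD/μ = 1020 · 2.211 · 0.419 / 0.00108 = 8.75e+05.
Re > 4000 → turbulent. Relative roughness ε/D = 1.7e-06/0.419 = 4.06e-06. Swamee-Jain: f = 0.25/(log₁₀[4.06e-06/3.7 + 5.74/8.75e+05^0.9])² = 0.25/(log₁₀[1.1e-06 + 2.58e-05])² = 0.25/(-4.571)² = 0.01197.
Darcy-Weisbach: ΔP = f(L/D)(ρV²/2) = 0.01197·(90.3/0.419)·(1020·2.211²/2) = 0.01197·215.5·2494 = 6431 Pa.

ΔP ≈ 6430 Pa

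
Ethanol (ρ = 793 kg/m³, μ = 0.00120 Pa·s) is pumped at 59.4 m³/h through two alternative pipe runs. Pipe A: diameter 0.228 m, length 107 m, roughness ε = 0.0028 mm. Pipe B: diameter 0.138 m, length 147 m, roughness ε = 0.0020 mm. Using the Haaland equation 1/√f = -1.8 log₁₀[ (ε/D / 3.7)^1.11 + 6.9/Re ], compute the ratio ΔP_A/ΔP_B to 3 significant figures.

ΔP_A/ΔP_B ≈ 0.0658

Pipe A: V = Q/A = 0.0165/0.04083 = 0.4041 m/s; Re = 6.089e+04; ε/D = 1.23e-05; Haaland → f = 0.01986; ΔP_A = f(L/D)(ρV²/2) = 603.5 Pa.
Pipe B: V = Q/A = 0.0165/0.01496 = 1.103 m/s; Re = 1.006e+05; ε/D = 1.45e-05; Haaland → f = 0.01786; ΔP_B = f(L/D)(ρV²/2) = 9178 Pa.
ΔP_A/ΔP_B = 603.5/9178 = 0.0658.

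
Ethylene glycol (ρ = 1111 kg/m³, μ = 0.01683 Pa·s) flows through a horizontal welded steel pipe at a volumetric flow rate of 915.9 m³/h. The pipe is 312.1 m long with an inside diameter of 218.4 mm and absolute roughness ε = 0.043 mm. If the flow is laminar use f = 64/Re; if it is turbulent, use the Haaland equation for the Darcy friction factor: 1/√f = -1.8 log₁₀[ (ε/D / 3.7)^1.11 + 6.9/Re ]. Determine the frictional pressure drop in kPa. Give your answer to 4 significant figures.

ΔP ≈ 687.9 kPa

Q = 915.9 m³/h = 915.9/3600 = 0.2544 m³/s.
Cross-sectional area A = πD²/4 = π(0.2184)²/4 = 0.03746 m²; mean velocity V = Q/A = 0.2544/0.03746 = 6.791 m/s.
Reynolds number Re = ρVD/μ = 1111 · 6.791 · 0.2184 / 0.0168 = 9.791e+04.
Re > 4000 → turbulent. Relative roughness ε/D = 4.3e-05/0.2184 = 0.000197. Haaland: 1/√f = -1.8 log₁₀[(0.000197/3.7)^1.11 + 6.9/9.791e+04] = -1.8 log₁₀[1.8e-05 + 7.05e-05] = 7.296, so f = 0.01879.
Darcy-Weisbach: ΔP = f(L/D)(ρV²/2) = 0.01879·(312.1/0.2184)·(1111·6.791²/2) = 0.01879·1429·2.562e+04 = 6.879e+05 Pa.
ΔP = 6.879e+05 Pa = 687.9 kPa.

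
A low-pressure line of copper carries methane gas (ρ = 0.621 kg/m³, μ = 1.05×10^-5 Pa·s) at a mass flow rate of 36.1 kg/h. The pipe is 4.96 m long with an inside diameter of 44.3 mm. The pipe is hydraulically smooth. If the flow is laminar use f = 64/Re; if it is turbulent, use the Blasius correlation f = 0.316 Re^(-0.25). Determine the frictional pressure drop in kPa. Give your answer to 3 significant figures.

ΔP ≈ 0.0937 kPa

ṁ = 36.1 kg/h = 36.1/3600 = 0.01003 kg/s.
A = πD²/4 = π(0.0443)²/4 = 0.001541 m²; mean velocity V = ṁ/(ρA) = 0.01003/(0.621 · 0.001541) = 10.48 m/s.
Reynolds number Re = ρVD/μ = 0.621 · 10.48 · 0.0443 / 1.05e-05 = 2.745e+04.
Re > 4000 → turbulent. Smooth-pipe (Blasius): f = 0.316 Re^(-0.25) = 0.316/(2.745e+04)^0.25 = 0.02455.
Darcy-Weisbach: ΔP = f(L/D)(ρV²/2) = 0.02455·(4.96/0.0443)·(0.621·10.48²/2) = 0.02455·112·34.08 = 93.68 Pa.
ΔP = 93.68 Pa = 0.0937 kPa.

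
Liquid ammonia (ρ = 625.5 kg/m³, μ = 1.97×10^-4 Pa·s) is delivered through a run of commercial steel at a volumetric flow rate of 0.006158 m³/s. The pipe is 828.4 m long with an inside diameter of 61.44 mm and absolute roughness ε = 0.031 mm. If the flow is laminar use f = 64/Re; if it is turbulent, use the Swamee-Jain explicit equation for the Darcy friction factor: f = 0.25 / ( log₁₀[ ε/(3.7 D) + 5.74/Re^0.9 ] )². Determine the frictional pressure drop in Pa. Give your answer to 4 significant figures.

ΔP ≈ 327600 Pa

Cross-sectional area A = πD²/4 = π(0.06144)²/4 = 0.002965 m²; mean velocity V = Q/A = 0.006158/0.002965 = 2.077 m/s.
Reynolds number Re = ρVD/μ = 625.5 · 2.077 · 0.06144 / 0.000197 = 4.052e+05.
Re > 4000 → turbulent. Relative roughness ε/D = 3.1e-05/0.06144 = 0.000505. Swamee-Jain: f = 0.25/(log₁₀[0.000505/3.7 + 5.74/4.052e+05^0.9])² = 0.25/(log₁₀[0.000136 + 5.15e-05])² = 0.25/(-3.726)² = 0.01801.
Darcy-Weisbach: ΔP = f(L/D)(ρV²/2) = 0.01801·(828.4/0.06144)·(625.5·2.077²/2) = 0.01801·1.348e+04·1349 = 3.276e+05 Pa.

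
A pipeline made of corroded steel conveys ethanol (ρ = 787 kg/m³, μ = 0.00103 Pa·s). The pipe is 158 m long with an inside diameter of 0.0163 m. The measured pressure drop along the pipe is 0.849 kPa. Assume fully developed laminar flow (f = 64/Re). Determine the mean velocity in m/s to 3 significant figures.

For laminar flow, f = 64/Re with Re = ρVD/μ, so Darcy-Weisbach reduces to ΔP = 32μLV/D². Solving for V: V = ΔP·D²/(32μL) = 849·(0.0163)²/(32·0.00103·158) = 0.04332 m/s.
Check: Re = ρVD/μ = 787·0.04332·0.0163/0.00103 = 539.5 < 2300, so the laminar assumption holds.

V ≈ 0.0433 m/s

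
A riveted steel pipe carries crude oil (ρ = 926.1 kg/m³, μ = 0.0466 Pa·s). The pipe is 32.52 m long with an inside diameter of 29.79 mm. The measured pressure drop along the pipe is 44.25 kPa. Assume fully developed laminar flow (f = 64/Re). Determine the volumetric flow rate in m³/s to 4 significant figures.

Q ≈ 5.644×10^-4 m³/s

For laminar flow, f = 64/Re with Re = ρVD/μ, so Darcy-Weisbach reduces to ΔP = 32μLV/D². Solving for V: V = ΔP·D²/(32μL) = 4.425e+04·(0.02979)²/(32·0.0466·32.52) = 0.8098 m/s.
Check: Re = ρVD/μ = 926.1·0.8098·0.02979/0.0466 = 479.4 < 2300, so the laminar assumption holds.
Q = V·A = 0.8098·(π/4·0.02979²) = 0.0005644 m³/s = 5.644×10^-4 m³/s.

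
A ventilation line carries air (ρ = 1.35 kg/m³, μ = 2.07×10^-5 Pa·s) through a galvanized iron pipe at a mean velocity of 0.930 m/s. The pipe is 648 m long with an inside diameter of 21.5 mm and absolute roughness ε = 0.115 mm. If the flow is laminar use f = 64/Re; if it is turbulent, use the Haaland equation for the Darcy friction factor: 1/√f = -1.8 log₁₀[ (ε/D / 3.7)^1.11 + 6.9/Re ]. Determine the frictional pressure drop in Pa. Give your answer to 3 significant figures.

Reynolds number Re = ρVD/μ = 1.35 · 0.93 · 0.0215 / 2.07e-05 = 1304.
Re < 2300 → laminar flow, so f = 64/Re = 64/1304 = 0.04908 (the turbulent correlation is not needed).
Darcy-Weisbach: ΔP = f(L/D)(ρV²/2) = 0.04908·(648/0.0215)·(1.35·0.93²/2) = 0.04908·3.014e+04·0.5838 = 863.6 Pa.

ΔP ≈ 864 Pa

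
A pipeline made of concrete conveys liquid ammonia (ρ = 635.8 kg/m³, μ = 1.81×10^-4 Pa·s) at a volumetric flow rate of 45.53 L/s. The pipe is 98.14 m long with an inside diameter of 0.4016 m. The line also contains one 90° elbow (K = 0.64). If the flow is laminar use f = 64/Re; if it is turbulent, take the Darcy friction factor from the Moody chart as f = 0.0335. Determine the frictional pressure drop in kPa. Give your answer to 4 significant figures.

Q = 45.53 L/s = 45.53/1000 = 0.04553 m³/s.
Cross-sectional area A = πD²/4 = π(0.4016)²/4 = 0.1267 m²; mean velocity V = Q/A = 0.04553/0.1267 = 0.3594 m/s.
Reynolds number Re = ρVD/μ = 635.8 · 0.3594 · 0.4016 / 0.000181 = 5.071e+05.
Re > 4000 → turbulent; use the Moody-chart value f = 0.0335.
Total minor-loss coefficient ΣK = 1·0.64 = 0.64.
ΔP = [f·L/D + ΣK]·(ρV²/2) = [0.0335·98.14/0.4016 + 0.64]·(635.8·0.3594²/2) = [8.186 + 0.64]·41.07 = 362.5 Pa.
ΔP = 362.5 Pa = 0.3625 kPa.

ΔP ≈ 0.3625 kPa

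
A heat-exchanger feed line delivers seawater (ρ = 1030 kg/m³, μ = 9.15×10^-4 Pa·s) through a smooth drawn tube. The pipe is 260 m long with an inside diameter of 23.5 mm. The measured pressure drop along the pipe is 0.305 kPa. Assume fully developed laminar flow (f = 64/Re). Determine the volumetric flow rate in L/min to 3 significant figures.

For laminar flow, f = 64/Re with Re = ρVD/μ, so Darcy-Weisbach reduces to ΔP = 32μLV/D². Solving for V: V = ΔP·D²/(32μL) = 305·(0.0235)²/(32·0.000915·260) = 0.02213 m/s.
Check: Re = ρVD/μ = 1030·0.02213·0.0235/0.000915 = 585.3 < 2300, so the laminar assumption holds.
Q = V·A = 0.02213·(π/4·0.0235²) = 9.597e-06 m³/s = 0.576 L/min.

Q ≈ 0.576 L/min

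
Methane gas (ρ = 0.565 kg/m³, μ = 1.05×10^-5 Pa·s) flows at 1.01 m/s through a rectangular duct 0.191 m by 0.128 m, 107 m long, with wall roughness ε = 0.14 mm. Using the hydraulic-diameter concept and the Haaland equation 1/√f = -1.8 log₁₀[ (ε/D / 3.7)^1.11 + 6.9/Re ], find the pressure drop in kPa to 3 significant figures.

Hydraulic diameter D_h = 4A/P = 4·(0.191·0.128)/(2·(0.191+0.128)) = 0.09779/0.638 = 0.1533 m.
Re = ρVD_h/μ = 0.565·1.01·0.1533/1.05e-05 = 8330.
ε/D_h = 0.00014/0.1533 = 0.000913; Haaland gives 1/√f = -1.8 log₁₀[9.9e-05+0.000828] = 5.459, so f = 0.03356.
ΔP = f(L/D_h)(ρV²/2) = 0.03356·107/0.1533·0.2882 = 6.75 Pa.
ΔP = 0.00675 kPa.

ΔP ≈ 0.00675 kPa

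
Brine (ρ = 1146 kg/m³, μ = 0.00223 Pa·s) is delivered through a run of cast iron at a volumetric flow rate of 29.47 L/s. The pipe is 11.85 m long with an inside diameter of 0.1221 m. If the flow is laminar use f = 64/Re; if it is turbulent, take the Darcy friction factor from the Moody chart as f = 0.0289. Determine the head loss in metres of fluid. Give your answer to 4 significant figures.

h_f ≈ 0.9056 m

Q = 29.47 L/s = 29.47/1000 = 0.02947 m³/s.
Cross-sectional area A = πD²/4 = π(0.1221)²/4 = 0.01171 m²; mean velocity V = Q/A = 0.02947/0.01171 = 2.517 m/s.
Reynolds number Re = ρVD/μ = 1146 · 2.517 · 0.1221 / 0.00223 = 1.579e+05.
Re > 4000 → turbulent; use the Moody-chart value f = 0.0289.
Darcy-Weisbach: ΔP = f(L/D)(ρV²/2) = 0.0289·(11.85/0.1221)·(1146·2.517²/2) = 0.0289·97.05·3630 = 1.018e+04 Pa.
Head loss h_f = ΔP/(ρg) = 1.018e+04/(1146·9.81) = 0.9056 m.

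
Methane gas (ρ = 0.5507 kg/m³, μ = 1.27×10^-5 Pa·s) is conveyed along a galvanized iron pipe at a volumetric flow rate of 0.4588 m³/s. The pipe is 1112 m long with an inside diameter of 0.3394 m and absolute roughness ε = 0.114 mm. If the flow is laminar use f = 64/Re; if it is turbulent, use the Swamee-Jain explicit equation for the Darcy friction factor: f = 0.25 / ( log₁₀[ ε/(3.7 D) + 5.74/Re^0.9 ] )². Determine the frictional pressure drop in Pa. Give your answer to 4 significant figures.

Cross-sectional area A = πD²/4 = π(0.3394)²/4 = 0.09047 m²; mean velocity V = Q/A = 0.4588/0.09047 = 5.071 m/s.
Reynolds number Re = ρVD/μ = 0.5507 · 5.071 · 0.3394 / 1.27e-05 = 7.463e+04.
Re > 4000 → turbulent. Relative roughness ε/D = 0.000114/0.3394 = 0.000336. Swamee-Jain: f = 0.25/(log₁₀[0.000336/3.7 + 5.74/7.463e+04^0.9])² = 0.25/(log₁₀[9.08e-05 + 0.000236])² = 0.25/(-3.485)² = 0.02058.
Darcy-Weisbach: ΔP = f(L/D)(ρV²/2) = 0.02058·(1112/0.3394)·(0.5507·5.071²/2) = 0.02058·3276·7.081 = 477.4 Pa.

ΔP ≈ 477.4 Pa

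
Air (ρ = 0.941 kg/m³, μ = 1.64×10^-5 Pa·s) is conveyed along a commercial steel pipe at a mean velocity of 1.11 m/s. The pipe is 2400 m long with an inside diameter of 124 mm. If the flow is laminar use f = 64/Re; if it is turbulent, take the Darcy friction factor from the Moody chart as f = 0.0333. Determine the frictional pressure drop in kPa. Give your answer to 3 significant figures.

ΔP ≈ 0.374 kPa

Reynolds number Re = ρVD/μ = 0.941 · 1.11 · 0.124 / 1.64e-05 = 7898.
Re > 4000 → turbulent; use the Moody-chart value f = 0.0333.
Darcy-Weisbach: ΔP = f(L/D)(ρV²/2) = 0.0333·(2400/0.124)·(0.941·1.11²/2) = 0.0333·1.935e+04·0.5797 = 373.6 Pa.
ΔP = 373.6 Pa = 0.374 kPa.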